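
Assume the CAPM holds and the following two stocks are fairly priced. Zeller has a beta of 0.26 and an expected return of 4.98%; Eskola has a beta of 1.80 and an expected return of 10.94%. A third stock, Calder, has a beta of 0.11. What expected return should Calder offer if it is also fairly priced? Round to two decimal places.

MRP (SML slope) = (10.94% − 4.98%) / (1.80 − 0.26) = 5.96% / 1.54 = 3.8701%
R_f (intercept) = 4.98% − 0.26 × 3.8701% = 3.9738%
E(R_Calder) = R_f + β × MRP = 3.9738% + 0.11 × 3.8701% = 4.40%

4.40%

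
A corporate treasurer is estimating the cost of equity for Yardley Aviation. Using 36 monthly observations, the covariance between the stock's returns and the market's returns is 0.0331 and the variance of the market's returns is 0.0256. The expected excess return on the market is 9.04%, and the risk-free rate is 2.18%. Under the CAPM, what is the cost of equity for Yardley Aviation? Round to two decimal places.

β = Cov(R_i, R_m) / Var(R_m) = 0.0331 / 0.0256 = 1.2930
E(R) = R_f + β × MRP = 2.18% + 1.2930 × 9.04% = 13.87%

13.87%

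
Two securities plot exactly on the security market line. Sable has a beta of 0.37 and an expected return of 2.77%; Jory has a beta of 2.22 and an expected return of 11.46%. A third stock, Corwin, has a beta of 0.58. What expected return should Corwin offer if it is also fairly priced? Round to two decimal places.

3.76%

MRP (SML slope) = (11.46% − 2.77%) / (2.22 − 0.37) = 8.69% / 1.85 = 4.6973%
R_f (intercept) = 2.77% − 0.37 × 4.6973% = 1.0320%
E(R_Corwin) = R_f + β × MRP = 1.0320% + 0.58 × 4.6973% = 3.76%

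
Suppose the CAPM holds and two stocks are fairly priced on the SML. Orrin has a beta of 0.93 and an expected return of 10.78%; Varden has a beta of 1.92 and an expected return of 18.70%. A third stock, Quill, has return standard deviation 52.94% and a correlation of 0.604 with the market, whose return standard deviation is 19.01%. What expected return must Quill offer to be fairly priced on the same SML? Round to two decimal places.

16.80%

MRP = (18.70% − 10.78%) / (1.92 − 0.93) = 8.0000%
R_f = 10.78% − 0.93 × 8.0000% = 3.3400%
β_Quill = ρ·σ_i/σ_m = 0.604 × 52.94 / 19.01 = 1.6820
E(R_Quill) = R_f + β × MRP = 3.3400% + 1.6820 × 8.0000% = 16.80%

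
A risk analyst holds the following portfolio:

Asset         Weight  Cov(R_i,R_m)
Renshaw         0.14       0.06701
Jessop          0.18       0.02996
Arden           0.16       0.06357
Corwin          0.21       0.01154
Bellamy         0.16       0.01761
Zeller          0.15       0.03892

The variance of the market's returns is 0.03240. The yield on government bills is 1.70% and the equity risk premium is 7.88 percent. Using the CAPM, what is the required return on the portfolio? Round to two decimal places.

10.46%

β_Renshaw = 0.06701 / 0.03240 = 2.0682
β_Jessop = 0.02996 / 0.03240 = 0.9247
β_Arden = 0.06357 / 0.03240 = 1.9620
β_Corwin = 0.01154 / 0.03240 = 0.3562
β_Bellamy = 0.01761 / 0.03240 = 0.5435
β_Zeller = 0.03892 / 0.03240 = 1.2012
β_P = Σ w_i β_i = 0.14×2.0682 + 0.18×0.9247 + 0.16×1.9620 + 0.21×0.3562 + 0.16×0.5435 + 0.15×1.2012 = 1.1119
E(R_P) = R_f + β_P × MRP = 1.70% + 1.1119 × 7.88% = 10.46%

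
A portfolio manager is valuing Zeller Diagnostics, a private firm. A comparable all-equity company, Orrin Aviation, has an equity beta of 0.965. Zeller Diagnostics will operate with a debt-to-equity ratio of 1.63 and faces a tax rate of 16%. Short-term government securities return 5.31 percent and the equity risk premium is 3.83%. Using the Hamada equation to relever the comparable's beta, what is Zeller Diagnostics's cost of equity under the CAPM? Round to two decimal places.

β_L = β_U × [1 + (1 − t)(D/E)] = 0.965 × [1 + (1 − 0.16) × 1.63]
    = 0.965 × [1 + 0.84 × 1.63] = 0.965 × 2.3692 = 2.2863
E(R) = R_f + β_L × MRP = 5.31% + 2.2863 × 3.83% = 14.07%

14.07%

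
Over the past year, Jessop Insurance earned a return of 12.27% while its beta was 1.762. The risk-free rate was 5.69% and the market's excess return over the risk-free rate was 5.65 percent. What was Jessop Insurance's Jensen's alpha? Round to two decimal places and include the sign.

CAPM benchmark = R_f + β(R_m − R_f) = 5.69% + 1.762 × 5.65% = 15.64530%
α = actual − benchmark = 12.27% − 15.64530% = -3.38%

-3.38%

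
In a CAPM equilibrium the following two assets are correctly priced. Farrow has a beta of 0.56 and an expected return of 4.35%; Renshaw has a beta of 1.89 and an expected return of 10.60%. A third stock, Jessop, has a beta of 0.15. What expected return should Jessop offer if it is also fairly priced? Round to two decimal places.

MRP (SML slope) = (10.60% − 4.35%) / (1.89 − 0.56) = 6.25% / 1.33 = 4.6992%
R_f (intercept) = 4.35% − 0.56 × 4.6992% = 1.7184%
E(R_Jessop) = R_f + β × MRP = 1.7184% + 0.15 × 4.6992% = 2.42%

2.42%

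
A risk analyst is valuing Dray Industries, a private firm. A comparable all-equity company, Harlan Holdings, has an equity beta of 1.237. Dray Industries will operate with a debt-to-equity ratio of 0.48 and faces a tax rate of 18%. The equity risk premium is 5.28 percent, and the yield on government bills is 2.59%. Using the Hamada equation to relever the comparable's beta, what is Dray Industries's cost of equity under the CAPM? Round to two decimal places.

11.69%

β_L = β_U × [1 + (1 − t)(D/E)] = 1.237 × [1 + (1 − 0.18) × 0.48]
    = 1.237 × [1 + 0.82 × 0.48] = 1.237 × 1.3936 = 1.7239
E(R) = R_f + β_L × MRP = 2.59% + 1.7239 × 5.28% = 11.69%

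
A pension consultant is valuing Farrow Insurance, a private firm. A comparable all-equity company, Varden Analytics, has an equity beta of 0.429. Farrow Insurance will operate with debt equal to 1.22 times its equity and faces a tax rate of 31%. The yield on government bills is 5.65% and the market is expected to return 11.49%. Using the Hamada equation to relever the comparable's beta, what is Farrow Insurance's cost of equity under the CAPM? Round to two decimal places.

10.26%

β_L = β_U × [1 + (1 − t)(D/E)] = 0.429 × [1 + (1 − 0.31) × 1.22]
    = 0.429 × [1 + 0.69 × 1.22] = 0.429 × 1.8418 = 0.7901
MRP = 11.49% − 5.65% = 5.84%
E(R) = R_f + β_L × MRP = 5.65% + 0.7901 × 5.84% = 10.26%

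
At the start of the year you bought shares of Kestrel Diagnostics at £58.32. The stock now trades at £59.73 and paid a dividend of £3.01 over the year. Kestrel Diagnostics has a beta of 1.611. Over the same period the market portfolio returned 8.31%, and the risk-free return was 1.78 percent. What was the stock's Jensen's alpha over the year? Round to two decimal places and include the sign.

Realised HPR = (P1 + D1 − P0) / P0 = (59.73 + 3.01 − 58.32) / 58.32 = 4.42 / 58.32 = 7.5789%
MRP = 8.31% − 1.78% = 6.53%
CAPM required = R_f + β·MRP = 1.78% + 1.611 × 6.53% = 12.29983%
α = realised − required = 7.5789% − 12.29983% = -4.72%

-4.72%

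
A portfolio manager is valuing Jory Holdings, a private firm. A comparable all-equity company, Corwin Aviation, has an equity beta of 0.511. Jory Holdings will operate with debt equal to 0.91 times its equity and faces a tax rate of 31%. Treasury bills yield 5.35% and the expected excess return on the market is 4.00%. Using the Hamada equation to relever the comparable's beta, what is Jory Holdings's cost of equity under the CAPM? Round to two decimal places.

8.68%

β_L = β_U × [1 + (1 − t)(D/E)] = 0.511 × [1 + (1 − 0.31) × 0.91]
    = 0.511 × [1 + 0.69 × 0.91] = 0.511 × 1.6279 = 0.8319
E(R) = R_f + β_L × MRP = 5.35% + 0.8319 × 4.00% = 8.68%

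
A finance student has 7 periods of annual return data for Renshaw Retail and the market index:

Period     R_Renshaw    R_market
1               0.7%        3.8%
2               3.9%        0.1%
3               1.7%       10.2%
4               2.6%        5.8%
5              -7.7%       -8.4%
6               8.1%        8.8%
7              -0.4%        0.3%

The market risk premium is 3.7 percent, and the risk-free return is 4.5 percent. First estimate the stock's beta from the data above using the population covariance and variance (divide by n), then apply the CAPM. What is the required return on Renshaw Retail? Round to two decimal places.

Mean R_i = (0.7 + 3.9 + 1.7 + 2.6 − 7.7 + 8.1 − 0.4) / 7 = 1.2714%
Mean R_m = (3.8 + 0.1 + 10.2 + 5.8 − 8.4 + 8.8 + 0.3) / 7 = 2.9429%
Σ(R_i − R̄_i)(R_m − R̄_m) = 145.1186  ⇒  Cov = 145.1186 / 7 = 20.7312
Σ(R_m − R̄_m)² = 239.5971  ⇒  Var(R_m) = 239.5971 / 7 = 34.2282
β = Cov / Var(R_m) = 20.7312 / 34.2282 = 0.6057
E(R) = R_f + β × MRP = 4.5% + 0.6057 × 3.7% = 6.74%

6.74%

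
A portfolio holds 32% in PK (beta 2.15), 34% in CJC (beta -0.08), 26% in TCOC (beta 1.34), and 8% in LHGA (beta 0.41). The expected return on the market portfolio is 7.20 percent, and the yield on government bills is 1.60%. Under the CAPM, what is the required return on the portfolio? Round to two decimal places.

β_P = Σ w_i β_i = 0.32×2.15 + 0.34×-0.08 + 0.26×1.34 + 0.08×0.41 = 1.0420
MRP = 7.20% − 1.60% = 5.60%
E(R_P) = R_f + β_P × MRP = 1.60% + 1.0420 × 5.60% = 7.44%

7.44%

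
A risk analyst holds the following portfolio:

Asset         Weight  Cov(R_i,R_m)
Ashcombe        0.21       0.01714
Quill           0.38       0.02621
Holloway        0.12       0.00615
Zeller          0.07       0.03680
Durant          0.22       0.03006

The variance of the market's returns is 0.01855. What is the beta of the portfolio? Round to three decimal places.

1.266

β_Ashcombe = 0.01714 / 0.01855 = 0.9240
β_Quill = 0.02621 / 0.01855 = 1.4129
β_Holloway = 0.00615 / 0.01855 = 0.3315
β_Zeller = 0.03680 / 0.01855 = 1.9838
β_Durant = 0.03006 / 0.01855 = 1.6205
β_P = Σ w_i β_i = 0.21×0.9240 + 0.38×1.4129 + 0.12×0.3315 + 0.07×1.9838 + 0.22×1.6205 = 1.2661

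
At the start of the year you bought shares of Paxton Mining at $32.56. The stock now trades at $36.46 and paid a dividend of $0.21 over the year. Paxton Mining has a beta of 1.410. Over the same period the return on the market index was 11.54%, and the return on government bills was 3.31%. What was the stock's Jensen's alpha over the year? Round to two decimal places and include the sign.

Realised HPR = (P1 + D1 − P0) / P0 = (36.46 + 0.21 − 32.56) / 32.56 = 4.11 / 32.56 = 12.6229%
MRP = 11.54% − 3.31% = 8.23%
CAPM required = R_f + β·MRP = 3.31% + 1.410 × 8.23% = 14.91430%
α = realised − required = 12.6229% − 14.91430% = -2.29%

-2.29%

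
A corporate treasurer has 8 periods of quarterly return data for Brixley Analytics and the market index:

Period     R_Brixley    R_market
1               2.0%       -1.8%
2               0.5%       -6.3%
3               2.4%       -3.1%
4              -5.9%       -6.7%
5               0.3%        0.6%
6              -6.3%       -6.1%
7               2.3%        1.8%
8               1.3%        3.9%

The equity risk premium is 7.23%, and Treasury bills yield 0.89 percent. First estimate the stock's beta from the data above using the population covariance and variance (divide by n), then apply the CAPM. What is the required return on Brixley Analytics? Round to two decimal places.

5.04%

Mean R_i = (2.0 + 0.5 + 2.4 − 5.9 + 0.3 − 6.3 + 2.3 + 1.3) / 8 = -0.4250%
Mean R_m = (-1.8 − 6.3 − 3.1 − 6.7 + 0.6 − 6.1 + 1.8 + 3.9) / 8 = -2.2125%
Σ(R_i − R̄_i)(R_m − R̄_m) = 65.6375  ⇒  Cov = 65.6375 / 8 = 8.2047
Σ(R_m − R̄_m)² = 114.2888  ⇒  Var(R_m) = 114.2888 / 8 = 14.2861
β = Cov / Var(R_m) = 8.2047 / 14.2861 = 0.5743
E(R) = R_f + β × MRP = 0.89% + 0.5743 × 7.23% = 5.04%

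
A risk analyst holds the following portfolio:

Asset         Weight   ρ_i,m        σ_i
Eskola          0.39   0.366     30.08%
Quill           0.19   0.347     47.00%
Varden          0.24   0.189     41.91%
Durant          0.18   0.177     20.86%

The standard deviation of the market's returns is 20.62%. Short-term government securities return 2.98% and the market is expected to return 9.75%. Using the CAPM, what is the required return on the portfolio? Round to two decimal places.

6.25%

β_Eskola = 0.366 × 30.08% / 20.62% = 0.5339
β_Quill = 0.347 × 47.00% / 20.62% = 0.7909
β_Varden = 0.189 × 41.91% / 20.62% = 0.3841
β_Durant = 0.177 × 20.86% / 20.62% = 0.1791
β_P = Σ w_i β_i = 0.39×0.5339 + 0.19×0.7909 + 0.24×0.3841 + 0.18×0.1791 = 0.4829
MRP = 9.75% − 2.98% = 6.77%
E(R_P) = R_f + β_P × MRP = 2.98% + 0.4829 × 6.77% = 6.25%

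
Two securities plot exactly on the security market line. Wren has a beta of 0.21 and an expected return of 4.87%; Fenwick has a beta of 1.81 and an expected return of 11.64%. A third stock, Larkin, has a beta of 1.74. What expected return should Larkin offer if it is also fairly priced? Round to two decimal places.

MRP (SML slope) = (11.64% − 4.87%) / (1.81 − 0.21) = 6.77% / 1.60 = 4.2313%
R_f (intercept) = 4.87% − 0.21 × 4.2313% = 3.9814%
E(R_Larkin) = R_f + β × MRP = 3.9814% + 1.74 × 4.2313% = 11.34%

11.34%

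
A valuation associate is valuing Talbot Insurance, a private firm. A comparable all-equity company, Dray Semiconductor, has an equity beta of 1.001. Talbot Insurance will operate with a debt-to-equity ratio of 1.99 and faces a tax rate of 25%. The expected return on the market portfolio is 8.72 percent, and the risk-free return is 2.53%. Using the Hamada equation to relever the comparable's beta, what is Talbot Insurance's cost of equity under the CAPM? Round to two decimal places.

β_L = β_U × [1 + (1 − t)(D/E)] = 1.001 × [1 + (1 − 0.25) × 1.99]
    = 1.001 × [1 + 0.75 × 1.99] = 1.001 × 2.4925 = 2.4950
MRP = 8.72% − 2.53% = 6.19%
E(R) = R_f + β_L × MRP = 2.53% + 2.4950 × 6.19% = 17.97%

17.97%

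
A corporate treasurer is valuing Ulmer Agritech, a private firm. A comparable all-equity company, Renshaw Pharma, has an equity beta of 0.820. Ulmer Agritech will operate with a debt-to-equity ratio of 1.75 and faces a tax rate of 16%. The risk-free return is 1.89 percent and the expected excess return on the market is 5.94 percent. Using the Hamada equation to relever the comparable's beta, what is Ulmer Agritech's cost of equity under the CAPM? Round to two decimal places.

13.92%

β_L = β_U × [1 + (1 − t)(D/E)] = 0.820 × [1 + (1 − 0.16) × 1.75]
    = 0.820 × [1 + 0.84 × 1.75] = 0.820 × 2.4700 = 2.0254
E(R) = R_f + β_L × MRP = 1.89% + 2.0254 × 5.94% = 13.92%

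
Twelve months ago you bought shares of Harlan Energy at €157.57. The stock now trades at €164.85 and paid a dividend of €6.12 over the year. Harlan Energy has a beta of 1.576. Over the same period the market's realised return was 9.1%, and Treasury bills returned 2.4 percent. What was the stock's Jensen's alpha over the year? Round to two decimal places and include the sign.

Realised HPR = (P1 + D1 − P0) / P0 = (164.85 + 6.12 − 157.57) / 157.57 = 13.40 / 157.57 = 8.5042%
MRP = 9.1% − 2.4% = 6.70%
CAPM required = R_f + β·MRP = 2.4% + 1.576 × 6.7% = 12.9592%
α = realised − required = 8.5042% − 12.9592% = -4.46%

-4.46%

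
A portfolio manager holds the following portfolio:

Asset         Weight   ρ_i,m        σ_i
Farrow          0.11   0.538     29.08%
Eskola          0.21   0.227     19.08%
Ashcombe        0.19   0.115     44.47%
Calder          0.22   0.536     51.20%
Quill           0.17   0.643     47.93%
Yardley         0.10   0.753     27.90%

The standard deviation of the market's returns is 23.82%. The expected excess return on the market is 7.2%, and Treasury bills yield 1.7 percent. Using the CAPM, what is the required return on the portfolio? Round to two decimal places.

β_Farrow = 0.538 × 29.08% / 23.82% = 0.6568
β_Eskola = 0.227 × 19.08% / 23.82% = 0.1818
β_Ashcombe = 0.115 × 44.47% / 23.82% = 0.2147
β_Calder = 0.536 × 51.20% / 23.82% = 1.1521
β_Quill = 0.643 × 47.93% / 23.82% = 1.2938
β_Yardley = 0.753 × 27.90% / 23.82% = 0.8820
β_P = Σ w_i β_i = 0.11×0.6568 + 0.21×0.1818 + 0.19×0.2147 + 0.22×1.1521 + 0.17×1.2938 + 0.10×0.8820 = 0.7128
E(R_P) = R_f + β_P × MRP = 1.7% + 0.7128 × 7.2% = 6.83%

6.83%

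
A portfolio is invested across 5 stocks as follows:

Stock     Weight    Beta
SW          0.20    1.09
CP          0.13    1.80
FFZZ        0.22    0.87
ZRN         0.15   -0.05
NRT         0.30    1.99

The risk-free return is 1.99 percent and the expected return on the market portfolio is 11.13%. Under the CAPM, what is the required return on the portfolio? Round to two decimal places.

13.26%

β_P = Σ w_i β_i = 0.20×1.09 + 0.13×1.80 + 0.22×0.87 + 0.15×-0.05 + 0.30×1.99 = 1.2329
MRP = 11.13% − 1.99% = 9.14%
E(R_P) = R_f + β_P × MRP = 1.99% + 1.2329 × 9.14% = 13.26%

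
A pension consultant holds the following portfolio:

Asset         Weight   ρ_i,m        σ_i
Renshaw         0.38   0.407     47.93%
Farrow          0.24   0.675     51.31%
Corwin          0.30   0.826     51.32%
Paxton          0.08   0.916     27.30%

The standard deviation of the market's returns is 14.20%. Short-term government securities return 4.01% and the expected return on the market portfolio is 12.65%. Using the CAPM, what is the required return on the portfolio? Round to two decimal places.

22.53%

β_Renshaw = 0.407 × 47.93% / 14.20% = 1.3738
β_Farrow = 0.675 × 51.31% / 14.20% = 2.4390
β_Corwin = 0.826 × 51.32% / 14.20% = 2.9852
β_Paxton = 0.916 × 27.30% / 14.20% = 1.7610
β_P = Σ w_i β_i = 0.38×1.3738 + 0.24×2.4390 + 0.30×2.9852 + 0.08×1.7610 = 2.1438
MRP = 12.65% − 4.01% = 8.64%
E(R_P) = R_f + β_P × MRP = 4.01% + 2.1438 × 8.64% = 22.53%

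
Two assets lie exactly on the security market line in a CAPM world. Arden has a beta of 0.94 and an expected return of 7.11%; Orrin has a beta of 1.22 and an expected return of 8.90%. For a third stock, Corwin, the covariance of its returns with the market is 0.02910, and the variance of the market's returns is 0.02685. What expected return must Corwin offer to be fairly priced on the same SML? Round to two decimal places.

MRP = (8.90% − 7.11%) / (1.22 − 0.94) = 6.3929%
R_f = 7.11% − 0.94 × 6.3929% = 1.1007%
β_Corwin = Cov / Var(R_m) = 0.02910 / 0.02685 = 1.0838
E(R_Corwin) = R_f + β × MRP = 1.1007% + 1.0838 × 6.3929% = 8.03%

8.03%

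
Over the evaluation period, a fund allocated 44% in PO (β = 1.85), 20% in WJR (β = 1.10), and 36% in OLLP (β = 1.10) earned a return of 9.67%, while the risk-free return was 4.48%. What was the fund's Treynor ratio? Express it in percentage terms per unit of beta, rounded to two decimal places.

3.63%

β_P = 0.44×1.85 + 0.20×1.10 + 0.36×1.10 = 1.4300
Treynor = (R_P − R_f) / β_P = (9.67% − 4.48%) / 1.4300 = 5.19% / 1.4300 = 3.63%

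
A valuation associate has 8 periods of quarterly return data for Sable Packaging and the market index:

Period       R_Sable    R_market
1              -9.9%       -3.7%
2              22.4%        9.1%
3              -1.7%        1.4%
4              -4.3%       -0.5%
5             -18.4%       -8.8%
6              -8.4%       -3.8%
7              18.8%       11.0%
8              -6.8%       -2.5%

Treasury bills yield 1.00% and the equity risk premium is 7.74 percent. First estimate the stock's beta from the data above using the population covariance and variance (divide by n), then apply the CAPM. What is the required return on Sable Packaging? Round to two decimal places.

17.11%

Mean R_i = (-9.9 + 22.4 − 1.7 − 4.3 − 18.4 − 8.4 + 18.8 − 6.8) / 8 = -1.0375%
Mean R_m = (-3.7 + 9.1 + 1.4 − 0.5 − 8.8 − 3.8 + 11.0 − 2.5) / 8 = 0.2750%
Σ(R_i − R̄_i)(R_m − R̄_m) = 660.1625  ⇒  Cov = 660.1625 / 8 = 82.5203
Σ(R_m − R̄_m)² = 317.2350  ⇒  Var(R_m) = 317.2350 / 8 = 39.6544
β = Cov / Var(R_m) = 82.5203 / 39.6544 = 2.0810
E(R) = R_f + β × MRP = 1.00% + 2.0810 × 7.74% = 17.11%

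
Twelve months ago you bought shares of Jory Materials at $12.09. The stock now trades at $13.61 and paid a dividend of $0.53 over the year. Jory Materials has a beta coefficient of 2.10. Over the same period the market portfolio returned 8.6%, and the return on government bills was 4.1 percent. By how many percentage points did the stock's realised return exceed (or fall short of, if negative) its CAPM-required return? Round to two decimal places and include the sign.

Realised HPR = (P1 + D1 − P0) / P0 = (13.61 + 0.53 − 12.09) / 12.09 = 2.05 / 12.09 = 16.9562%
MRP = 8.6% − 4.1% = 4.50%
CAPM required = R_f + β·MRP = 4.1% + 2.10 × 4.5% = 13.5500%
α = realised − required = 16.9562% − 13.5500% = +3.41%

+3.41%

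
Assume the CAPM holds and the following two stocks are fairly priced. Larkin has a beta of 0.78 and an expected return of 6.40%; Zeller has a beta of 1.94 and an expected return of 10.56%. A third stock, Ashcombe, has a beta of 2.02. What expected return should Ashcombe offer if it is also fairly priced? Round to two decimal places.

MRP (SML slope) = (10.56% − 6.40%) / (1.94 − 0.78) = 4.16% / 1.16 = 3.5862%
R_f (intercept) = 6.40% − 0.78 × 3.5862% = 3.6028%
E(R_Ashcombe) = R_f + β × MRP = 3.6028% + 2.02 × 3.5862% = 10.85%

10.85%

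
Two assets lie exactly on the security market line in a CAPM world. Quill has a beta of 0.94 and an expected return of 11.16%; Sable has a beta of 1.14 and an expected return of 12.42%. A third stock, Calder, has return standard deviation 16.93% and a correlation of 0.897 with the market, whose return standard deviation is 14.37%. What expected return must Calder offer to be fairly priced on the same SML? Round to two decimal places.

11.90%

MRP = (12.42% − 11.16%) / (1.14 − 0.94) = 6.3000%
R_f = 11.16% − 0.94 × 6.3000% = 5.2380%
β_Calder = ρ·σ_i/σ_m = 0.897 × 16.93 / 14.37 = 1.0568
E(R_Calder) = R_f + β × MRP = 5.2380% + 1.0568 × 6.3000% = 11.90%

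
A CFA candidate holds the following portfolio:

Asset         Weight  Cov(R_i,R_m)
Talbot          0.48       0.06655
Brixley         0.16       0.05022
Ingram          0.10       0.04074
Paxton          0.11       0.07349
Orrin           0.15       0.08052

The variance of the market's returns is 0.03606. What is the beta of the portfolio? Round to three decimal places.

β_Talbot = 0.06655 / 0.03606 = 1.8455
β_Brixley = 0.05022 / 0.03606 = 1.3927
β_Ingram = 0.04074 / 0.03606 = 1.1298
β_Paxton = 0.07349 / 0.03606 = 2.0380
β_Orrin = 0.08052 / 0.03606 = 2.2329
β_P = Σ w_i β_i = 0.48×1.8455 + 0.16×1.3927 + 0.10×1.1298 + 0.11×2.0380 + 0.15×2.2329 = 1.7808

1.781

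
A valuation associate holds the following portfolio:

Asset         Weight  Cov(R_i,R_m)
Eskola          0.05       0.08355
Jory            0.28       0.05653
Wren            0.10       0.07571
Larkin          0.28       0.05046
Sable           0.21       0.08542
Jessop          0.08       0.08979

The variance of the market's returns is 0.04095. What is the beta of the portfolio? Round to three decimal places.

β_Eskola = 0.08355 / 0.04095 = 2.0403
β_Jory = 0.05653 / 0.04095 = 1.3805
β_Wren = 0.07571 / 0.04095 = 1.8488
β_Larkin = 0.05046 / 0.04095 = 1.2322
β_Sable = 0.08542 / 0.04095 = 2.0860
β_Jessop = 0.08979 / 0.04095 = 2.1927
β_P = Σ w_i β_i = 0.05×2.0403 + 0.28×1.3805 + 0.10×1.8488 + 0.28×1.2322 + 0.21×2.0860 + 0.08×2.1927 = 1.6319

1.632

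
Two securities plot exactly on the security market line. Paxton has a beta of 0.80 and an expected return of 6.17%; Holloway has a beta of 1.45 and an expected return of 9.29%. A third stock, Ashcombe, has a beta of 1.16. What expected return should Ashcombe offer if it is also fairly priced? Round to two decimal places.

MRP (SML slope) = (9.29% − 6.17%) / (1.45 − 0.80) = 3.12% / 0.65 = 4.8000%
R_f (intercept) = 6.17% − 0.80 × 4.8000% = 2.3300%
E(R_Ashcombe) = R_f + β × MRP = 2.3300% + 1.16 × 4.8000% = 7.90%

7.90%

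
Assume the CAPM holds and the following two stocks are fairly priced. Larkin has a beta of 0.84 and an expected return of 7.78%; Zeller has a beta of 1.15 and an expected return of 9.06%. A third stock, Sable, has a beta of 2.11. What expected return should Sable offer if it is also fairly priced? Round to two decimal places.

13.02%

MRP (SML slope) = (9.06% − 7.78%) / (1.15 − 0.84) = 1.28% / 0.31 = 4.1290%
R_f (intercept) = 7.78% − 0.84 × 4.1290% = 4.3116%
E(R_Sable) = R_f + β × MRP = 4.3116% + 2.11 × 4.1290% = 13.02%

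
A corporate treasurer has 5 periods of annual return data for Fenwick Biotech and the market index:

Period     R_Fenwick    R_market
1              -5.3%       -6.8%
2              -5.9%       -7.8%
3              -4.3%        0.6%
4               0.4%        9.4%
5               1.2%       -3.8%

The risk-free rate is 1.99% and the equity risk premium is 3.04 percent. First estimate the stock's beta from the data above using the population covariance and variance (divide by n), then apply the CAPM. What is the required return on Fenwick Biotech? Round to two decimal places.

Mean R_i = (-5.3 − 5.9 − 4.3 + 0.4 + 1.2) / 5 = -2.7800%
Mean R_m = (-6.8 − 7.8 + 0.6 + 9.4 − 3.8) / 5 = -1.6800%
Σ(R_i − R̄_i)(R_m − R̄_m) = 55.3280  ⇒  Cov = 55.3280 / 5 = 11.0656
Σ(R_m − R̄_m)² = 196.1280  ⇒  Var(R_m) = 196.1280 / 5 = 39.2256
β = Cov / Var(R_m) = 11.0656 / 39.2256 = 0.2821
E(R) = R_f + β × MRP = 1.99% + 0.2821 × 3.04% = 2.85%

2.85%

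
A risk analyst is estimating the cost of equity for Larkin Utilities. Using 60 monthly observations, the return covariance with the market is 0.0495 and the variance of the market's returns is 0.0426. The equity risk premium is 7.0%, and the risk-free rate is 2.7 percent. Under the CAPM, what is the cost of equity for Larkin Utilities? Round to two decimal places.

10.83%

β = Cov(R_i, R_m) / Var(R_m) = 0.0495 / 0.0426 = 1.1620
E(R) = R_f + β × MRP = 2.7% + 1.1620 × 7.0% = 10.83%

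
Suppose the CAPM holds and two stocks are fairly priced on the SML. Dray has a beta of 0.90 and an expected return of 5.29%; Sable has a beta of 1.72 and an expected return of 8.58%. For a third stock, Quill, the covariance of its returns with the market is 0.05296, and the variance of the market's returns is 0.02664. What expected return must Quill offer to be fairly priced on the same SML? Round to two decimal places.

9.66%

MRP = (8.58% − 5.29%) / (1.72 − 0.90) = 4.0122%
R_f = 5.29% − 0.90 × 4.0122% = 1.6790%
β_Quill = Cov / Var(R_m) = 0.05296 / 0.02664 = 1.9880
E(R_Quill) = R_f + β × MRP = 1.6790% + 1.9880 × 4.0122% = 9.66%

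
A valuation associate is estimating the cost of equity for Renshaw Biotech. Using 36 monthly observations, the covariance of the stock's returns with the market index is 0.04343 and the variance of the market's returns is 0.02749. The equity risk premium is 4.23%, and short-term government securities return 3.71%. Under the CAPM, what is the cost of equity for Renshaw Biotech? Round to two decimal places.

β = Cov(R_i, R_m) / Var(R_m) = 0.04343 / 0.02749 = 1.5798
E(R) = R_f + β × MRP = 3.71% + 1.5798 × 4.23% = 10.39%

10.39%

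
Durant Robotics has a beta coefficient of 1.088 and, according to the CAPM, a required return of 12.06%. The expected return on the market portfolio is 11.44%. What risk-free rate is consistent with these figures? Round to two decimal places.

E(R) = R_f + β(E(R_m) − R_f) = R_f(1 − β) + β·E(R_m)
12.06% = R_f × (1 − 1.088) + 1.088 × 11.44%
12.06% = R_f × -0.088 + 12.44672%
R_f = (12.06% − 12.44672%) / -0.088 = 4.39%

4.39%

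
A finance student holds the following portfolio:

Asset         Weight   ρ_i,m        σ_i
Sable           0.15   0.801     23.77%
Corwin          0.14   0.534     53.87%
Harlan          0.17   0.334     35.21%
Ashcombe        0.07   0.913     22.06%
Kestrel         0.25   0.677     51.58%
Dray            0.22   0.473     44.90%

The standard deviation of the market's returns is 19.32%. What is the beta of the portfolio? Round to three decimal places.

β_Sable = 0.801 × 23.77% / 19.32% = 0.9855
β_Corwin = 0.534 × 53.87% / 19.32% = 1.4890
β_Harlan = 0.334 × 35.21% / 19.32% = 0.6087
β_Ashcombe = 0.913 × 22.06% / 19.32% = 1.0425
β_Kestrel = 0.677 × 51.58% / 19.32% = 1.8074
β_Dray = 0.473 × 44.90% / 19.32% = 1.0993
β_P = Σ w_i β_i = 0.15×0.9855 + 0.14×1.4890 + 0.17×0.6087 + 0.07×1.0425 + 0.25×1.8074 + 0.22×1.0993 = 1.2264

1.226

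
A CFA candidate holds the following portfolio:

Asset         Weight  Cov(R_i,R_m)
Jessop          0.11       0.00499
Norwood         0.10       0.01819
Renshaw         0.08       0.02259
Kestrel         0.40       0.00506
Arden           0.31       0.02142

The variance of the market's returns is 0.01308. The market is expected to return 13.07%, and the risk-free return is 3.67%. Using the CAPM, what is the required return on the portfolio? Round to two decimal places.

β_Jessop = 0.00499 / 0.01308 = 0.3815
β_Norwood = 0.01819 / 0.01308 = 1.3907
β_Renshaw = 0.02259 / 0.01308 = 1.7271
β_Kestrel = 0.00506 / 0.01308 = 0.3869
β_Arden = 0.02142 / 0.01308 = 1.6376
β_P = Σ w_i β_i = 0.11×0.3815 + 0.10×1.3907 + 0.08×1.7271 + 0.40×0.3869 + 0.31×1.6376 = 0.9816
MRP = 13.07% − 3.67% = 9.40%
E(R_P) = R_f + β_P × MRP = 3.67% + 0.9816 × 9.40% = 12.90%

12.90%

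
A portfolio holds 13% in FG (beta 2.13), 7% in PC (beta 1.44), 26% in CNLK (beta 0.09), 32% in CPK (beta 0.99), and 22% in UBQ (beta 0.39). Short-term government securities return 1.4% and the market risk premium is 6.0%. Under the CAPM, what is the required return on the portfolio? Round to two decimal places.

6.22%

β_P = Σ w_i β_i = 0.13×2.13 + 0.07×1.44 + 0.26×0.09 + 0.32×0.99 + 0.22×0.39 = 0.8037
E(R_P) = R_f + β_P × MRP = 1.4% + 0.8037 × 6.0% = 6.22%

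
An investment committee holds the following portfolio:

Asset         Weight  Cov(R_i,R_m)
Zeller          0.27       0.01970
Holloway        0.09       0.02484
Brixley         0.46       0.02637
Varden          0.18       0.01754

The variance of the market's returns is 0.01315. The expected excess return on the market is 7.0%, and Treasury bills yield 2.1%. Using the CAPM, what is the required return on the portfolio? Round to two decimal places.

14.26%

β_Zeller = 0.01970 / 0.01315 = 1.4981
β_Holloway = 0.02484 / 0.01315 = 1.8890
β_Brixley = 0.02637 / 0.01315 = 2.0053
β_Varden = 0.01754 / 0.01315 = 1.3338
β_P = Σ w_i β_i = 0.27×1.4981 + 0.09×1.8890 + 0.46×2.0053 + 0.18×1.3338 = 1.7370
E(R_P) = R_f + β_P × MRP = 2.1% + 1.7370 × 7.0% = 14.26%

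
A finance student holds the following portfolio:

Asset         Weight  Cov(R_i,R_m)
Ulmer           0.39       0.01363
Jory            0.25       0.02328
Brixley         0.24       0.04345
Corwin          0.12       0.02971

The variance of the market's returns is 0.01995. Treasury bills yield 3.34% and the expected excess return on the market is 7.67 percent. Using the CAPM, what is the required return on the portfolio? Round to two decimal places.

β_Ulmer = 0.01363 / 0.01995 = 0.6832
β_Jory = 0.02328 / 0.01995 = 1.1669
β_Brixley = 0.04345 / 0.01995 = 2.1779
β_Corwin = 0.02971 / 0.01995 = 1.4892
β_P = Σ w_i β_i = 0.39×0.6832 + 0.25×1.1669 + 0.24×2.1779 + 0.12×1.4892 = 1.2596
E(R_P) = R_f + β_P × MRP = 3.34% + 1.2596 × 7.67% = 13.00%

13.00%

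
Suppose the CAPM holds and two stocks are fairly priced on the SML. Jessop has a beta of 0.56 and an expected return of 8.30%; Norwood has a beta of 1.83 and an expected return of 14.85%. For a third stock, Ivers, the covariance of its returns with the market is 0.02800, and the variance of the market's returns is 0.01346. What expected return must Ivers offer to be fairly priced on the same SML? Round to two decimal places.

MRP = (14.85% − 8.30%) / (1.83 − 0.56) = 5.1575%
R_f = 8.30% − 0.56 × 5.1575% = 5.4118%
β_Ivers = Cov / Var(R_m) = 0.02800 / 0.01346 = 2.0802
E(R_Ivers) = R_f + β × MRP = 5.4118% + 2.0802 × 5.1575% = 16.14%

16.14%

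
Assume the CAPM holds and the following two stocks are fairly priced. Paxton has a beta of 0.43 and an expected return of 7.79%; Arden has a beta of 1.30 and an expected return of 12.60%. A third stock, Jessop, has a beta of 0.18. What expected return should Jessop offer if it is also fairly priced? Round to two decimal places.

MRP (SML slope) = (12.60% − 7.79%) / (1.30 − 0.43) = 4.81% / 0.87 = 5.5287%
R_f (intercept) = 7.79% − 0.43 × 5.5287% = 5.4127%
E(R_Jessop) = R_f + β × MRP = 5.4127% + 0.18 × 5.5287% = 6.41%

6.41%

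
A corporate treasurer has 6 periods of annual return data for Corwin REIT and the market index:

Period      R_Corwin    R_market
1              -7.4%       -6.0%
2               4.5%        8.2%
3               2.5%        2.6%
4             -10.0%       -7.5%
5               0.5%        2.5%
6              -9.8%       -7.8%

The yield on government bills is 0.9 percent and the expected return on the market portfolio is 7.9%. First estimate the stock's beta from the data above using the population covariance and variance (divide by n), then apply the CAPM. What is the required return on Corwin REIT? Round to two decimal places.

Mean R_i = (-7.4 + 4.5 + 2.5 − 10.0 + 0.5 − 9.8) / 6 = -3.2833%
Mean R_m = (-6.0 + 8.2 + 2.6 − 7.5 + 2.5 − 7.8) / 6 = -1.3333%
Σ(R_i − R̄_i)(R_m − R̄_m) = 214.2233  ⇒  Cov = 214.2233 / 6 = 35.7039
Σ(R_m − R̄_m)² = 222.6733  ⇒  Var(R_m) = 222.6733 / 6 = 37.1122
β = Cov / Var(R_m) = 35.7039 / 37.1122 = 0.9621
MRP = 7.9% − 0.9% = 7.00%
E(R) = R_f + β × MRP = 0.9% + 0.9621 × 7.0% = 7.63%

7.63%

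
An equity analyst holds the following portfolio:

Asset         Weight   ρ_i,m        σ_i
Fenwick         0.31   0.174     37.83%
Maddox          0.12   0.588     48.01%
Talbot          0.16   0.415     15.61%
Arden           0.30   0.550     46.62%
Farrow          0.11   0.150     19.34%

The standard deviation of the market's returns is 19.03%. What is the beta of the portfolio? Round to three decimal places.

β_Fenwick = 0.174 × 37.83% / 19.03% = 0.3459
β_Maddox = 0.588 × 48.01% / 19.03% = 1.4834
β_Talbot = 0.415 × 15.61% / 19.03% = 0.3404
β_Arden = 0.550 × 46.62% / 19.03% = 1.3474
β_Farrow = 0.150 × 19.34% / 19.03% = 0.1524
β_P = Σ w_i β_i = 0.31×0.3459 + 0.12×1.4834 + 0.16×0.3404 + 0.30×1.3474 + 0.11×0.1524 = 0.7607

0.761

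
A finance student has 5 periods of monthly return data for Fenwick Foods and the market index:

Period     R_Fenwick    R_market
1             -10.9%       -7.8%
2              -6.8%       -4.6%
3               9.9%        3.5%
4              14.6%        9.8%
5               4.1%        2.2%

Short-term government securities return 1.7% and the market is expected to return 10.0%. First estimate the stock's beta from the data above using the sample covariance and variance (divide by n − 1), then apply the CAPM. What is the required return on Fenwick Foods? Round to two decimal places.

14.43%

Mean R_i = (-10.9 − 6.8 + 9.9 + 14.6 + 4.1) / 5 = 2.1800%
Mean R_m = (-7.8 − 4.6 + 3.5 + 9.8 + 2.2) / 5 = 0.6200%
Σ(R_i − R̄_i)(R_m − R̄_m) = 296.2920  ⇒  Cov = 296.2920 / 4 = 74.0730
Σ(R_m − R̄_m)² = 193.2080  ⇒  Var(R_m) = 193.2080 / 4 = 48.3020
β = Cov / Var(R_m) = 74.0730 / 48.3020 = 1.5335
MRP = 10.0% − 1.7% = 8.30%
E(R) = R_f + β × MRP = 1.7% + 1.5335 × 8.3% = 14.43%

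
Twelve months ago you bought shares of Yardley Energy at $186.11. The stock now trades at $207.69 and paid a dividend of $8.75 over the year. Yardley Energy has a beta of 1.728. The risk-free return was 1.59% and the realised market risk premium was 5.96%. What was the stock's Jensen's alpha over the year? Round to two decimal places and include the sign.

+4.41%

Realised HPR = (P1 + D1 − P0) / P0 = (207.69 + 8.75 − 186.11) / 186.11 = 30.33 / 186.11 = 16.2968%
CAPM required = R_f + β·MRP = 1.59% + 1.728 × 5.96% = 11.88888%
α = realised − required = 16.2968% − 11.88888% = +4.41%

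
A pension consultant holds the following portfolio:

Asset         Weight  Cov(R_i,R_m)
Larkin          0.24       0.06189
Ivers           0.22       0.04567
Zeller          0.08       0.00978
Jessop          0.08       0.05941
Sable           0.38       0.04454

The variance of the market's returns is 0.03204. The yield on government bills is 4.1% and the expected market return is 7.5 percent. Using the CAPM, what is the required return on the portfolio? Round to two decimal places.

9.13%

β_Larkin = 0.06189 / 0.03204 = 1.9316
β_Ivers = 0.04567 / 0.03204 = 1.4254
β_Zeller = 0.00978 / 0.03204 = 0.3052
β_Jessop = 0.05941 / 0.03204 = 1.8542
β_Sable = 0.04454 / 0.03204 = 1.3901
β_P = Σ w_i β_i = 0.24×1.9316 + 0.22×1.4254 + 0.08×0.3052 + 0.08×1.8542 + 0.38×1.3901 = 1.4782
MRP = 7.5% − 4.1% = 3.40%
E(R_P) = R_f + β_P × MRP = 4.1% + 1.4782 × 3.4% = 9.13%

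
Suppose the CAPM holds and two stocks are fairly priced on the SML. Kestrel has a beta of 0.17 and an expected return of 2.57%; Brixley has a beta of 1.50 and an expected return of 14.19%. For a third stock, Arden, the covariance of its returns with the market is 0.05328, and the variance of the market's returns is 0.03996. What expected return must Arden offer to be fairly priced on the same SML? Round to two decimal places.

12.73%

MRP = (14.19% − 2.57%) / (1.50 − 0.17) = 8.7368%
R_f = 2.57% − 0.17 × 8.7368% = 1.0847%
β_Arden = Cov / Var(R_m) = 0.05328 / 0.03996 = 1.3333
E(R_Arden) = R_f + β × MRP = 1.0847% + 1.3333 × 8.7368% = 12.73%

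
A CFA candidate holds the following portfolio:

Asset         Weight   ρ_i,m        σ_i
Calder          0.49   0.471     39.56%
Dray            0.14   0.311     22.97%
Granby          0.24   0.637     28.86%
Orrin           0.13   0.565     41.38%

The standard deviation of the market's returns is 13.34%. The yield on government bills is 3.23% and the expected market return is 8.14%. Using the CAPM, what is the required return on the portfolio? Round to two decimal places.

β_Calder = 0.471 × 39.56% / 13.34% = 1.3968
β_Dray = 0.311 × 22.97% / 13.34% = 0.5355
β_Granby = 0.637 × 28.86% / 13.34% = 1.3781
β_Orrin = 0.565 × 41.38% / 13.34% = 1.7526
β_P = Σ w_i β_i = 0.49×1.3968 + 0.14×0.5355 + 0.24×1.3781 + 0.13×1.7526 = 1.3180
MRP = 8.14% − 3.23% = 4.91%
E(R_P) = R_f + β_P × MRP = 3.23% + 1.3180 × 4.91% = 9.70%

9.70%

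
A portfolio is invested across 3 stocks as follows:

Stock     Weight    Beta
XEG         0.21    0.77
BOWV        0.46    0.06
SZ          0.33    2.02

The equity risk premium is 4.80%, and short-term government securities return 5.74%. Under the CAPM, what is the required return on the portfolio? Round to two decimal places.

9.85%

β_P = Σ w_i β_i = 0.21×0.77 + 0.46×0.06 + 0.33×2.02 = 0.8559
E(R_P) = R_f + β_P × MRP = 5.74% + 0.8559 × 4.80% = 9.85%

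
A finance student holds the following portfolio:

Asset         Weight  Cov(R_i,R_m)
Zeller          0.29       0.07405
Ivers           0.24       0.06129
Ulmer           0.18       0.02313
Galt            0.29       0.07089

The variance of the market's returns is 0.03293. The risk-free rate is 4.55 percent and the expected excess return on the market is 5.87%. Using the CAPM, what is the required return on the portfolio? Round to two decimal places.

15.41%

β_Zeller = 0.07405 / 0.03293 = 2.2487
β_Ivers = 0.06129 / 0.03293 = 1.8612
β_Ulmer = 0.02313 / 0.03293 = 0.7024
β_Galt = 0.07089 / 0.03293 = 2.1527
β_P = Σ w_i β_i = 0.29×2.2487 + 0.24×1.8612 + 0.18×0.7024 + 0.29×2.1527 = 1.8495
E(R_P) = R_f + β_P × MRP = 4.55% + 1.8495 × 5.87% = 15.41%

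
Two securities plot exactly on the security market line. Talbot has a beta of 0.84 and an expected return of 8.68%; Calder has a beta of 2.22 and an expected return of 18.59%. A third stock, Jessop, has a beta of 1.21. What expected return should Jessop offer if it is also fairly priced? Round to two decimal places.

11.34%

MRP (SML slope) = (18.59% − 8.68%) / (2.22 − 0.84) = 9.91% / 1.38 = 7.1812%
R_f (intercept) = 8.68% − 0.84 × 7.1812% = 2.6478%
E(R_Jessop) = R_f + β × MRP = 2.6478% + 1.21 × 7.1812% = 11.34%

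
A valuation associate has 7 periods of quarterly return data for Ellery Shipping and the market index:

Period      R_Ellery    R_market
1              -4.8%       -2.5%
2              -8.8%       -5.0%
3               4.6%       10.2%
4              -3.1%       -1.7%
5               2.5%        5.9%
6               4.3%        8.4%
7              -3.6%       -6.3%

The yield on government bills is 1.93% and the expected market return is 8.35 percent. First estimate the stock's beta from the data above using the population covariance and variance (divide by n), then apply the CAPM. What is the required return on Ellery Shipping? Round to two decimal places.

Mean R_i = (-4.8 − 8.8 + 4.6 − 3.1 + 2.5 + 4.3 − 3.6) / 7 = -1.2714%
Mean R_m = (-2.5 − 5.0 + 10.2 − 1.7 + 5.9 + 8.4 − 6.3) / 7 = 1.2857%
Σ(R_i − R̄_i)(R_m − R̄_m) = 193.1829  ⇒  Cov = 193.1829 / 7 = 27.5976
Σ(R_m − R̄_m)² = 271.6686  ⇒  Var(R_m) = 271.6686 / 7 = 38.8098
β = Cov / Var(R_m) = 27.5976 / 38.8098 = 0.7111
MRP = 8.35% − 1.93% = 6.42%
E(R) = R_f + β × MRP = 1.93% + 0.7111 × 6.42% = 6.50%

6.50%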